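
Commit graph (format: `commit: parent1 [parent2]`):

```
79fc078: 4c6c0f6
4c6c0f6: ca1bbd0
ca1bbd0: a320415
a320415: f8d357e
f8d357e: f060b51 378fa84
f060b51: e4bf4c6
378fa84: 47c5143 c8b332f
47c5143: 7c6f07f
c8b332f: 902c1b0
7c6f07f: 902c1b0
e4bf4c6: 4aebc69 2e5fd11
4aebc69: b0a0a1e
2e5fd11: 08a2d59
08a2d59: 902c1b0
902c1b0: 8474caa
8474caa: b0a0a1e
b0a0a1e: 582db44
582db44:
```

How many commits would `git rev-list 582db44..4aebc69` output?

2

Reachable from 4aebc69: {4aebc69, 582db44, b0a0a1e}.
Reachable from 582db44: {582db44}.
In 4aebc69's history but not 582db44's: {4aebc69, b0a0a1e} — 2 commits.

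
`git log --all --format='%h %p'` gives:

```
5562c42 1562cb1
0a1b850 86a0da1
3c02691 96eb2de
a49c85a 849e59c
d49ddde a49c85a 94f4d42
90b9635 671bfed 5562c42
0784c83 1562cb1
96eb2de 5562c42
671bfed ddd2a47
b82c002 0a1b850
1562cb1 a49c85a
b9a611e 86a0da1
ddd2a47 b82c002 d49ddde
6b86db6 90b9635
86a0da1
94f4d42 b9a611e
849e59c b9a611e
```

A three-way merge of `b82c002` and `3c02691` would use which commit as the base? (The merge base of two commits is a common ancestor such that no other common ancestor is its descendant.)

Ancestors of b82c002: {0a1b850, 86a0da1, b82c002}.
Ancestors of 3c02691: {1562cb1, 3c02691, 5562c42, 849e59c, 86a0da1, 96eb2de, a49c85a, b9a611e}.
Common ancestors: {86a0da1}.
The only common ancestor is 86a0da1, so it is the merge base.

86a0da1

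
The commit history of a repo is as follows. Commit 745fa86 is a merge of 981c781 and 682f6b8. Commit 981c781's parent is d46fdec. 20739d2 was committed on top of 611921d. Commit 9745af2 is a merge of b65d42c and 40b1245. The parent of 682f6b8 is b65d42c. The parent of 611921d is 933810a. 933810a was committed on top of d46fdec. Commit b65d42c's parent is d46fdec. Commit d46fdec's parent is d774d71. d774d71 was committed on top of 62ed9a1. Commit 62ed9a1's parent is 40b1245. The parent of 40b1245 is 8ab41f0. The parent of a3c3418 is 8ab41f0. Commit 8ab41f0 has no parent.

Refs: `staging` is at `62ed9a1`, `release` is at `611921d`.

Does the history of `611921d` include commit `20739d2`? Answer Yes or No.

Ancestors of 611921d: {40b1245, 611921d, 62ed9a1, 8ab41f0, 933810a, d46fdec, d774d71}.
20739d2 is not in that set, so it is not an ancestor of 611921d.

No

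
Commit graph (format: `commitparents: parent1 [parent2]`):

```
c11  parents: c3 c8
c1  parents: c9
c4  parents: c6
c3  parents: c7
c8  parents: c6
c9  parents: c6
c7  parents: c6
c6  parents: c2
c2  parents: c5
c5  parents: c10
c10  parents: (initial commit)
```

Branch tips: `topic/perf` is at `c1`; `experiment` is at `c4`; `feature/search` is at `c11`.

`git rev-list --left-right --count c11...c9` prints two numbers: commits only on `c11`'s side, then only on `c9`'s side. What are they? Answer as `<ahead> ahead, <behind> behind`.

4 ahead, 1 behind

Reachable from c11: {c10, c11, c2, c3, c5, c6, c7, c8}.
Reachable from c9: {c10, c2, c5, c6, c9}.
Only in c11's history (ahead): {c11, c3, c7, c8} — 4.
Only in c9's history (behind): {c9} — 1.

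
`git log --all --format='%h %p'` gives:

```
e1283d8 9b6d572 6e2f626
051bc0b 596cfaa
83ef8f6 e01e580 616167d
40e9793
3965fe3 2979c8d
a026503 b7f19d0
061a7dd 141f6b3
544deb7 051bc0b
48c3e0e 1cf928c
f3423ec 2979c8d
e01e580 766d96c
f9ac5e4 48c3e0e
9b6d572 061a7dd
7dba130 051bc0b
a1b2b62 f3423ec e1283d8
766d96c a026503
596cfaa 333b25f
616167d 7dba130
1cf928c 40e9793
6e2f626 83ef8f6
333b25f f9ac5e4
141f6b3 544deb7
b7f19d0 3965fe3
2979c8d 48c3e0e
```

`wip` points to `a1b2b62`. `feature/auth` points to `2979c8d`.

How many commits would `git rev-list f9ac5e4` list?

4

Walking parent pointers from f9ac5e4: reachable set = {1cf928c, 40e9793, 48c3e0e, f9ac5e4}.
That is 4 commits.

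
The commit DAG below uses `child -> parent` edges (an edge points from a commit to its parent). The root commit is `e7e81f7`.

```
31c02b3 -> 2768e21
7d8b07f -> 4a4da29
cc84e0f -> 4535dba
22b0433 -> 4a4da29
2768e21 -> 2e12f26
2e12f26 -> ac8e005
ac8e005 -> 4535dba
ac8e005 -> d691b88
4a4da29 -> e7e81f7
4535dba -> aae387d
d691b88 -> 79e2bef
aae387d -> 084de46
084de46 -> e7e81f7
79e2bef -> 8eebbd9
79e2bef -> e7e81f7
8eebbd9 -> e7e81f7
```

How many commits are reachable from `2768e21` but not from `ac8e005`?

Reachable from 2768e21: {084de46, 2768e21, 2e12f26, 4535dba, 79e2bef, 8eebbd9, aae387d, ac8e005, d691b88, e7e81f7}.
Reachable from ac8e005: {084de46, 4535dba, 79e2bef, 8eebbd9, aae387d, ac8e005, d691b88, e7e81f7}.
In 2768e21's history but not ac8e005's: {2768e21, 2e12f26} — 2 commits.

2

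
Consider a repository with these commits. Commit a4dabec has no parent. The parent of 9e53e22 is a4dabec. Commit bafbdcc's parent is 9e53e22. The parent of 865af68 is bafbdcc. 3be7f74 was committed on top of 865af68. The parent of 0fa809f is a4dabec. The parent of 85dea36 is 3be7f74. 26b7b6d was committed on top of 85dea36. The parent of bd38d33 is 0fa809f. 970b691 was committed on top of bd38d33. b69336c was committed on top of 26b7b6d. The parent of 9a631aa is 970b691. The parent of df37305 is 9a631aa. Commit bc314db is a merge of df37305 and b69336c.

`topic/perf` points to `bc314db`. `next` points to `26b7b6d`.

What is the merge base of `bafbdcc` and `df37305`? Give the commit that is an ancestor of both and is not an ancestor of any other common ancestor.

Ancestors of bafbdcc: {9e53e22, a4dabec, bafbdcc}.
Ancestors of df37305: {0fa809f, 970b691, 9a631aa, a4dabec, bd38d33, df37305}.
Common ancestors: {a4dabec}.
The only common ancestor is a4dabec, so it is the merge base.

a4dabec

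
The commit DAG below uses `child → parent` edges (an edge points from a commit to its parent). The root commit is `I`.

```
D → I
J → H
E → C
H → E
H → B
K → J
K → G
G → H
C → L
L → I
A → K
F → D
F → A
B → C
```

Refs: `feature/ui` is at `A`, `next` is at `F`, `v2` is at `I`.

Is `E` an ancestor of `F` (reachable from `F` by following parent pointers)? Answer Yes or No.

Yes

Ancestors of F (commits reachable by following parents): {A, B, C, D, E, F, G, H, I, J, K, L}.
E is in that set, so it is an ancestor of F.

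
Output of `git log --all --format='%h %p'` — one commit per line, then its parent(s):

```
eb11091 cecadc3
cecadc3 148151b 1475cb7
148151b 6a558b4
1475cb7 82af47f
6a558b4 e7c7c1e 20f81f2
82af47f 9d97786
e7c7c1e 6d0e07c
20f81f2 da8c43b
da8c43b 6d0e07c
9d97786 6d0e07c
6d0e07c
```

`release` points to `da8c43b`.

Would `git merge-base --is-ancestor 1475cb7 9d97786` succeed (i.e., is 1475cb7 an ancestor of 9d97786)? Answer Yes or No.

Ancestors of 9d97786: {6d0e07c, 9d97786}.
1475cb7 is not in that set, so it is not an ancestor of 9d97786.

No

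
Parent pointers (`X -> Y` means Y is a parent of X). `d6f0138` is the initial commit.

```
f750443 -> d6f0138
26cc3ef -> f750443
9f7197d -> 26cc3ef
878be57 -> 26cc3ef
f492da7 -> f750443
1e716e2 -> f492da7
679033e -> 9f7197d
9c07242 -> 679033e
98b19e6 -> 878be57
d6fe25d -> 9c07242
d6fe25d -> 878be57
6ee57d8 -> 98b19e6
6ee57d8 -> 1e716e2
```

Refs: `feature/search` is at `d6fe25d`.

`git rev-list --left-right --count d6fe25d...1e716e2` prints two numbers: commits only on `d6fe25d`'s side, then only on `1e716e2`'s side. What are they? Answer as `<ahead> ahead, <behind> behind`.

Reachable from d6fe25d: {26cc3ef, 679033e, 878be57, 9c07242, 9f7197d, d6f0138, d6fe25d, f750443}.
Reachable from 1e716e2: {1e716e2, d6f0138, f492da7, f750443}.
Only in d6fe25d's history (ahead): {26cc3ef, 679033e, 878be57, 9c07242, 9f7197d, d6fe25d} — 6.
Only in 1e716e2's history (behind): {1e716e2, f492da7} — 2.

6 ahead, 2 behind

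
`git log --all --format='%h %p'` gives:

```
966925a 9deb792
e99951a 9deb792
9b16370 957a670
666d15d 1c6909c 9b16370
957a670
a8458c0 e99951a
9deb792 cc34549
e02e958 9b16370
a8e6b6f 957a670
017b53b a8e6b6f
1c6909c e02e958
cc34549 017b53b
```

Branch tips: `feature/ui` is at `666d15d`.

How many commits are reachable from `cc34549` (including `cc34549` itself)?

Walking parent pointers from cc34549: reachable set = {017b53b, 957a670, a8e6b6f, cc34549}.
That is 4 commits.

4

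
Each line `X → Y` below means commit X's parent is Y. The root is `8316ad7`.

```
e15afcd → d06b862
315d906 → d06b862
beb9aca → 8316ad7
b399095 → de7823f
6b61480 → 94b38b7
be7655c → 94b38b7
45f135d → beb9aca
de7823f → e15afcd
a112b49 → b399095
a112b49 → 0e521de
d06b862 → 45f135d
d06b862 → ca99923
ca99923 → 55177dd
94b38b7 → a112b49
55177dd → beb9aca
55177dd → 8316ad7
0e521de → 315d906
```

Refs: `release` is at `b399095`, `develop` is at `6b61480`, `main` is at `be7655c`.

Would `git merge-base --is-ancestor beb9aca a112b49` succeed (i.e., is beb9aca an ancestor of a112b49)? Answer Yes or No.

Yes

Ancestors of a112b49 (commits reachable by following parents): {0e521de, 315d906, 45f135d, 55177dd, 8316ad7, a112b49, b399095, beb9aca, ca99923, d06b862, de7823f, e15afcd}.
beb9aca is in that set, so it is an ancestor of a112b49.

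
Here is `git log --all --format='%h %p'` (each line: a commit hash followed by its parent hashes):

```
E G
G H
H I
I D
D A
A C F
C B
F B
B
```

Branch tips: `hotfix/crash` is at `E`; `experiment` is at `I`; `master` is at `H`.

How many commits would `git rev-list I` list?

Walking parent pointers from I: reachable set = {A, B, C, D, F, I}.
That is 6 commits.

6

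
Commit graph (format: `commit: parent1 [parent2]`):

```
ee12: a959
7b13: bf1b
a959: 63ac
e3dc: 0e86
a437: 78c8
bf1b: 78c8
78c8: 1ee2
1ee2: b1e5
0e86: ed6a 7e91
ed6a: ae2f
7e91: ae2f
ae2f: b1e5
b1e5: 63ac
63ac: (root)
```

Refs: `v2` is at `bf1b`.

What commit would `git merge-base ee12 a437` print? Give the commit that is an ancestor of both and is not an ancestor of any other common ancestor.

63ac

Ancestors of ee12: {63ac, a959, ee12}.
Ancestors of a437: {1ee2, 63ac, 78c8, a437, b1e5}.
Common ancestors: {63ac}.
The only common ancestor is 63ac, so it is the merge base.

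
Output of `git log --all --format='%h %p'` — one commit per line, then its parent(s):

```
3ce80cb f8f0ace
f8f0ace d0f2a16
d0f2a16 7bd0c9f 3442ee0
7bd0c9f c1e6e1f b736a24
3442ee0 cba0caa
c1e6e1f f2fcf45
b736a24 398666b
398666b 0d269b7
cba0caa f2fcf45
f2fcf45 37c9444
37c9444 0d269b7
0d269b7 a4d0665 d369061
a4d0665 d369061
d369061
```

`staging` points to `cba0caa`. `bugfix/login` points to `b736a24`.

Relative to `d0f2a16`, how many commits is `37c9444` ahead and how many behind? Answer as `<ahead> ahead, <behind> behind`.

0 ahead, 8 behind

Reachable from 37c9444: {0d269b7, 37c9444, a4d0665, d369061}.
Reachable from d0f2a16: {0d269b7, 3442ee0, 37c9444, 398666b, 7bd0c9f, a4d0665, b736a24, c1e6e1f, cba0caa, d0f2a16, d369061, f2fcf45}.
Only in 37c9444's history (ahead): {} — 0.
Only in d0f2a16's history (behind): {3442ee0, 398666b, 7bd0c9f, b736a24, c1e6e1f, cba0caa, d0f2a16, f2fcf45} — 8.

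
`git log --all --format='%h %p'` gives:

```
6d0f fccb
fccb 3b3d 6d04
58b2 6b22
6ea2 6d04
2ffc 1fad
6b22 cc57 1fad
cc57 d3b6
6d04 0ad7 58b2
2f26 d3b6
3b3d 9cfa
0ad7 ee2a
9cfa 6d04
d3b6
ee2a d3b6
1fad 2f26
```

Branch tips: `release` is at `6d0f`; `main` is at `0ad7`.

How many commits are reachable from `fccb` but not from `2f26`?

10

Reachable from fccb: {0ad7, 1fad, 2f26, 3b3d, 58b2, 6b22, 6d04, 9cfa, cc57, d3b6, ee2a, fccb}.
Reachable from 2f26: {2f26, d3b6}.
In fccb's history but not 2f26's: {0ad7, 1fad, 3b3d, 58b2, 6b22, 6d04, 9cfa, cc57, ee2a, fccb} — 10 commits.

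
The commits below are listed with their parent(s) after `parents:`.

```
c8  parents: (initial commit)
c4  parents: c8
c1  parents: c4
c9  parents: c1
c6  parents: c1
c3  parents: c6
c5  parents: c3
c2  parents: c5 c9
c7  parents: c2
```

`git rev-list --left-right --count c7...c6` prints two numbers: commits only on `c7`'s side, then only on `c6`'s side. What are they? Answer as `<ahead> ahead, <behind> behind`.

5 ahead, 0 behind

Reachable from c7: {c1, c2, c3, c4, c5, c6, c7, c8, c9}.
Reachable from c6: {c1, c4, c6, c8}.
Only in c7's history (ahead): {c2, c3, c5, c7, c9} — 5.
Only in c6's history (behind): {} — 0.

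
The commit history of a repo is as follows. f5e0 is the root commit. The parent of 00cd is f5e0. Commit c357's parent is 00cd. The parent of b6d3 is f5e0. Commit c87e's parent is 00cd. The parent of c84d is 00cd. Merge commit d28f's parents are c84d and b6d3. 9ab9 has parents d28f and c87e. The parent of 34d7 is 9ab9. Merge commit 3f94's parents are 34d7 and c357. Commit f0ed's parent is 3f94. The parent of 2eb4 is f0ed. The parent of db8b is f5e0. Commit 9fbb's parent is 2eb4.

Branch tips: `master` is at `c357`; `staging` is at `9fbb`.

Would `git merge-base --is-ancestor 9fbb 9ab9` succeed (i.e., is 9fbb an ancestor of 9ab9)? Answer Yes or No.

No

Ancestors of 9ab9: {00cd, 9ab9, b6d3, c84d, c87e, d28f, f5e0}.
9fbb is not in that set, so it is not an ancestor of 9ab9.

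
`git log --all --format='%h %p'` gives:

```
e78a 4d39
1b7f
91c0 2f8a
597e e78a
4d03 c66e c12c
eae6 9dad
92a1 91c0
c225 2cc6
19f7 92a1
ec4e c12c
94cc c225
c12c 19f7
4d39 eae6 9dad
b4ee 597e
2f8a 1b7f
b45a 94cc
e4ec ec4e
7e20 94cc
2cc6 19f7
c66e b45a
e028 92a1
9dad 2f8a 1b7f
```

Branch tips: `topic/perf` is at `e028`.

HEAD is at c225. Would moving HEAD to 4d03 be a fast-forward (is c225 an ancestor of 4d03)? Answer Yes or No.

Yes

A fast-forward from c225 to 4d03 is possible iff c225 is an ancestor of 4d03.
Ancestors of 4d03: {19f7, 1b7f, 2cc6, 2f8a, 4d03, 91c0, 92a1, 94cc, b45a, c12c, c225, c66e}.
c225 is among them, so fast-forward is possible.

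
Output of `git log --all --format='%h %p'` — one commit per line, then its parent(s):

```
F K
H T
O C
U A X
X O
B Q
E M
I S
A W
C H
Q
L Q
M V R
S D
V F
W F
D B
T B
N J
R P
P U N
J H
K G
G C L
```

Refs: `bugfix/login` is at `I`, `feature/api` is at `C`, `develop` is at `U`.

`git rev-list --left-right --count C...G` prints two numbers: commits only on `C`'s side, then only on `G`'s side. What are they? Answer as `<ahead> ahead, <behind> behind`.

0 ahead, 2 behind

Reachable from C: {B, C, H, Q, T}.
Reachable from G: {B, C, G, H, L, Q, T}.
Only in C's history (ahead): {} — 0.
Only in G's history (behind): {G, L} — 2.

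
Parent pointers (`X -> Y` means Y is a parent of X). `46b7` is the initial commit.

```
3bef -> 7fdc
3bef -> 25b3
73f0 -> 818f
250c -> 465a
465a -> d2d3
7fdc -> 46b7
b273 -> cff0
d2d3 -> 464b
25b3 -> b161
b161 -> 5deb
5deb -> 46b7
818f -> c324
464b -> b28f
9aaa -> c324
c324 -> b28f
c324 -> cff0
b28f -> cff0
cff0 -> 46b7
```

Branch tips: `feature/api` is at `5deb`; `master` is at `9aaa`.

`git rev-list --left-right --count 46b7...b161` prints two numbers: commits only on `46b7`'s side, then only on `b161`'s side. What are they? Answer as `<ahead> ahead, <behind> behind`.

0 ahead, 2 behind

Reachable from 46b7: {46b7}.
Reachable from b161: {46b7, 5deb, b161}.
Only in 46b7's history (ahead): {} — 0.
Only in b161's history (behind): {5deb, b161} — 2.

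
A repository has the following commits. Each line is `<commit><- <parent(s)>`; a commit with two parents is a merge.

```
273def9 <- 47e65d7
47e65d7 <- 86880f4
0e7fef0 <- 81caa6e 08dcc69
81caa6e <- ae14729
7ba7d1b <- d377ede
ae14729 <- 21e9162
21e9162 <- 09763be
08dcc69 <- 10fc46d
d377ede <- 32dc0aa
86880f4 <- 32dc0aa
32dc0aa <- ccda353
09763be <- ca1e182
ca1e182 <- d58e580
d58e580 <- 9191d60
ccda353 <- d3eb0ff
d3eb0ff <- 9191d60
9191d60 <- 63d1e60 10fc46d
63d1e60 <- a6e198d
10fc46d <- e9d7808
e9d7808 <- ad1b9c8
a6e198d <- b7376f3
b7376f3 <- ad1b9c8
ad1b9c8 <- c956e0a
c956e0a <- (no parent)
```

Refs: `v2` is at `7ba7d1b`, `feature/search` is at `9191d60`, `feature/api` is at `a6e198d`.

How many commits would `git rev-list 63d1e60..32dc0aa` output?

Reachable from 32dc0aa: {10fc46d, 32dc0aa, 63d1e60, 9191d60, a6e198d, ad1b9c8, b7376f3, c956e0a, ccda353, d3eb0ff, e9d7808}.
Reachable from 63d1e60: {63d1e60, a6e198d, ad1b9c8, b7376f3, c956e0a}.
In 32dc0aa's history but not 63d1e60's: {10fc46d, 32dc0aa, 9191d60, ccda353, d3eb0ff, e9d7808} — 6 commits.

6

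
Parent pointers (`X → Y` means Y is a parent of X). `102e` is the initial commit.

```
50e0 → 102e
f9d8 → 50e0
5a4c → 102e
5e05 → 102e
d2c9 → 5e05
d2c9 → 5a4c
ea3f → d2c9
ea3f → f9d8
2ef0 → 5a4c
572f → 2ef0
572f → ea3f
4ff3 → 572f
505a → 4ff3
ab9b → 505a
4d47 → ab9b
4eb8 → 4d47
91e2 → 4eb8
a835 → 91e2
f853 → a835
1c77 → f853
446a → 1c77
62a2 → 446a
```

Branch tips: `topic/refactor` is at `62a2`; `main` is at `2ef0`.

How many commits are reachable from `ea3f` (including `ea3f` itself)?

Walking parent pointers from ea3f: reachable set = {102e, 50e0, 5a4c, 5e05, d2c9, ea3f, f9d8}.
That is 7 commits.

7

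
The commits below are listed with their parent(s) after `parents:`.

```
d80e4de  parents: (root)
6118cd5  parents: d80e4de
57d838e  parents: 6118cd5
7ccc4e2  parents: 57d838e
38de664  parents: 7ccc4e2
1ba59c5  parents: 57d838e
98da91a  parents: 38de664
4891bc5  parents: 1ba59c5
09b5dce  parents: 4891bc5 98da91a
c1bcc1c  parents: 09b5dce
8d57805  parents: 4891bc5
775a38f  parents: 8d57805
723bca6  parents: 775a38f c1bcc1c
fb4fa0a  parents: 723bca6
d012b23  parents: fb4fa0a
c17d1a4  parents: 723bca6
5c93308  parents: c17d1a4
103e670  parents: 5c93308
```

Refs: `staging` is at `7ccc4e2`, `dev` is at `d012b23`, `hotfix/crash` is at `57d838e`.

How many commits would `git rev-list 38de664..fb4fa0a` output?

Reachable from fb4fa0a: {09b5dce, 1ba59c5, 38de664, 4891bc5, 57d838e, 6118cd5, 723bca6, 775a38f, 7ccc4e2, 8d57805, 98da91a, c1bcc1c, d80e4de, fb4fa0a}.
Reachable from 38de664: {38de664, 57d838e, 6118cd5, 7ccc4e2, d80e4de}.
In fb4fa0a's history but not 38de664's: {09b5dce, 1ba59c5, 4891bc5, 723bca6, 775a38f, 8d57805, 98da91a, c1bcc1c, fb4fa0a} — 9 commits.

9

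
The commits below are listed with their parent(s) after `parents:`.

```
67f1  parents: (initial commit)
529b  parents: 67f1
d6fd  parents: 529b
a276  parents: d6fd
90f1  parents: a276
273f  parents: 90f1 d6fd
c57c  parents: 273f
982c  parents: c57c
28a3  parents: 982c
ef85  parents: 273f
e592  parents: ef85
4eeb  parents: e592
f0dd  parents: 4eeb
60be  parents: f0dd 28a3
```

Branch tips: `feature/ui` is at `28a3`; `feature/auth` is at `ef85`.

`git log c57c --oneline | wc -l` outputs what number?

Walking parent pointers from c57c: reachable set = {273f, 529b, 67f1, 90f1, a276, c57c, d6fd}.
That is 7 commits.

7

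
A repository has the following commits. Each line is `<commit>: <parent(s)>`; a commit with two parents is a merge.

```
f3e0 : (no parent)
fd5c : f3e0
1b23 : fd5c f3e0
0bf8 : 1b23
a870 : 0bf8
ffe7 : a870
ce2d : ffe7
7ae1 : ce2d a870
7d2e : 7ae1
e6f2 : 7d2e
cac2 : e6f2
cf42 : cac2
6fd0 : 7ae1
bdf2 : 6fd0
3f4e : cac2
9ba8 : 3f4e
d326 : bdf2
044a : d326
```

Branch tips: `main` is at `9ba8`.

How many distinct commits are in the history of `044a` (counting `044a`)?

12

Walking parent pointers from 044a: reachable set = {044a, 0bf8, 1b23, 6fd0, 7ae1, a870, bdf2, ce2d, d326, f3e0, fd5c, ffe7}.
That is 12 commits.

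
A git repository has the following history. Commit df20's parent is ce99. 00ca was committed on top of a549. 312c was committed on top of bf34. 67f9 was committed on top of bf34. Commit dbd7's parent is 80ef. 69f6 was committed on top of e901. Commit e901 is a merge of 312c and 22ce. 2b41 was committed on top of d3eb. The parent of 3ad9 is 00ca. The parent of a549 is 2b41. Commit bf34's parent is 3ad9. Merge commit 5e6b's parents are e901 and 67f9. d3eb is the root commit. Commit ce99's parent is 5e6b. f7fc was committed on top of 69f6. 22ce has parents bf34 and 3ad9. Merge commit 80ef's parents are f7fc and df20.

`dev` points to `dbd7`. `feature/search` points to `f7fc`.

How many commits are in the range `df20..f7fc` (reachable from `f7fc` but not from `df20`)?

2

Reachable from f7fc: {00ca, 22ce, 2b41, 312c, 3ad9, 69f6, a549, bf34, d3eb, e901, f7fc}.
Reachable from df20: {00ca, 22ce, 2b41, 312c, 3ad9, 5e6b, 67f9, a549, bf34, ce99, d3eb, df20, e901}.
In f7fc's history but not df20's: {69f6, f7fc} — 2 commits.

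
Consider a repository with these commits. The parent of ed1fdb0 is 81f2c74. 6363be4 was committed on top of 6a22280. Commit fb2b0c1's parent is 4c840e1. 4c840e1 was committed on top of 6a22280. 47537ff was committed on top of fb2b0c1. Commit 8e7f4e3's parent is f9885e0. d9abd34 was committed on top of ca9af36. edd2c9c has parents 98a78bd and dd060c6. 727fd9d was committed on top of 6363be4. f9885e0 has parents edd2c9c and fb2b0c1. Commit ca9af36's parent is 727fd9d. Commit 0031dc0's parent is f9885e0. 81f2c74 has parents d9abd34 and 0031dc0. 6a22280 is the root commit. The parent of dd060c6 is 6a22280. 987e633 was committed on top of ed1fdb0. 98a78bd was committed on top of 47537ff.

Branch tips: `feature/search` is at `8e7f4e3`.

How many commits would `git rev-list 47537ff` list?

4

Walking parent pointers from 47537ff: reachable set = {47537ff, 4c840e1, 6a22280, fb2b0c1}.
That is 4 commits.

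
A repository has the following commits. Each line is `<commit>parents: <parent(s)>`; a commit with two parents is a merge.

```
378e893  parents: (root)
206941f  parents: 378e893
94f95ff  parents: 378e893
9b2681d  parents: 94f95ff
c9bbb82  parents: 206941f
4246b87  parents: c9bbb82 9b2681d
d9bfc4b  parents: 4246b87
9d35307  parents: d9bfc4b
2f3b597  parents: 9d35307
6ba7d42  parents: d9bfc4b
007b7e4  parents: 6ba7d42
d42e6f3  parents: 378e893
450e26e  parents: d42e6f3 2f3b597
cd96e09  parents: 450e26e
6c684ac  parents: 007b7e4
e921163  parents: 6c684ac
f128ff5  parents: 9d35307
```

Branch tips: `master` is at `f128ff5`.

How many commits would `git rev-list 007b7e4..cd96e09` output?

5

Reachable from cd96e09: {206941f, 2f3b597, 378e893, 4246b87, 450e26e, 94f95ff, 9b2681d, 9d35307, c9bbb82, cd96e09, d42e6f3, d9bfc4b}.
Reachable from 007b7e4: {007b7e4, 206941f, 378e893, 4246b87, 6ba7d42, 94f95ff, 9b2681d, c9bbb82, d9bfc4b}.
In cd96e09's history but not 007b7e4's: {2f3b597, 450e26e, 9d35307, cd96e09, d42e6f3} — 5 commits.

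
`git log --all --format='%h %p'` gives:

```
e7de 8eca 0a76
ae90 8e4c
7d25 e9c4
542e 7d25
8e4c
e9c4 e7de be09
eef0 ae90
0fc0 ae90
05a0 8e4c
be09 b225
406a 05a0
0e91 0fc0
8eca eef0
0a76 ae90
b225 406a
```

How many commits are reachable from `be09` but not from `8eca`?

Reachable from be09: {05a0, 406a, 8e4c, b225, be09}.
Reachable from 8eca: {8e4c, 8eca, ae90, eef0}.
In be09's history but not 8eca's: {05a0, 406a, b225, be09} — 4 commits.

4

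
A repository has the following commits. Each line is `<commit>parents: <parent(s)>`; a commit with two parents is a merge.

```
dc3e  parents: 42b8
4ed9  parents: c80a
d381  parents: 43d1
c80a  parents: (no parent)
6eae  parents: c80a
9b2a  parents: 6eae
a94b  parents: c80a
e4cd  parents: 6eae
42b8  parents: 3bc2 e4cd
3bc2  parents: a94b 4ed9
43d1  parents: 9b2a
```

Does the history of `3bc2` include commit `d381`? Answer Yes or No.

No

Ancestors of 3bc2: {3bc2, 4ed9, a94b, c80a}.
d381 is not in that set, so it is not an ancestor of 3bc2.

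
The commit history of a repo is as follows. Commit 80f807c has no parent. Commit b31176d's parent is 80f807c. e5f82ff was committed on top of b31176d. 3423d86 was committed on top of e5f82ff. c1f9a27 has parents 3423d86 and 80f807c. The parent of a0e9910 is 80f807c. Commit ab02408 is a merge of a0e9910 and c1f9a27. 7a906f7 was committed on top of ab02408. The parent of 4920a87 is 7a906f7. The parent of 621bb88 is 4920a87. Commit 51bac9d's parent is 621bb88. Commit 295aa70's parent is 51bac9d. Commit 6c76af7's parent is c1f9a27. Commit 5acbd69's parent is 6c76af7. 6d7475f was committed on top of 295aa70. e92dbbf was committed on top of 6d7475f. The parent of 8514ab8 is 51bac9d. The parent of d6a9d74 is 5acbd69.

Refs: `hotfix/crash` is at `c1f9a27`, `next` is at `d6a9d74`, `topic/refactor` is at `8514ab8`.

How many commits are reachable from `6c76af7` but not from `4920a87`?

1

Reachable from 6c76af7: {3423d86, 6c76af7, 80f807c, b31176d, c1f9a27, e5f82ff}.
Reachable from 4920a87: {3423d86, 4920a87, 7a906f7, 80f807c, a0e9910, ab02408, b31176d, c1f9a27, e5f82ff}.
In 6c76af7's history but not 4920a87's: {6c76af7} — 1 commit.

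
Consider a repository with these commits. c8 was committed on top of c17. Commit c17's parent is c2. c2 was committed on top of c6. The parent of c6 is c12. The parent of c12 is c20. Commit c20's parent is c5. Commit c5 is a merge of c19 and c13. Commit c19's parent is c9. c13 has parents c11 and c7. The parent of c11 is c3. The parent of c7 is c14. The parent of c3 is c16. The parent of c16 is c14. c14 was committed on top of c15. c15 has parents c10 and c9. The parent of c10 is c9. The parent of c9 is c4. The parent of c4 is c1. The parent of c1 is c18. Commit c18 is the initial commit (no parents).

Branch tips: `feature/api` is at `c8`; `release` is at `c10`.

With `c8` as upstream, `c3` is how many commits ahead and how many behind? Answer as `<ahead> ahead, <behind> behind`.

Reachable from c3: {c1, c10, c14, c15, c16, c18, c3, c4, c9}.
Reachable from c8: {c1, c10, c11, c12, c13, c14, c15, c16, c17, c18, c19, c2, c20, c3, c4, c5, c6, c7, c8, c9}.
Only in c3's history (ahead): {} — 0.
Only in c8's history (behind): {c11, c12, c13, c17, c19, c2, c20, c5, c6, c7, c8} — 11.

0 ahead, 11 behind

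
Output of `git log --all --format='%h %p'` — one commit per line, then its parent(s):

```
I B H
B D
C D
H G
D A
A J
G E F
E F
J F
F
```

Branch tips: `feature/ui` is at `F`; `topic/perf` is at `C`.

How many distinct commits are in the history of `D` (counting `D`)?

4

Walking parent pointers from D: reachable set = {A, D, F, J}.
That is 4 commits.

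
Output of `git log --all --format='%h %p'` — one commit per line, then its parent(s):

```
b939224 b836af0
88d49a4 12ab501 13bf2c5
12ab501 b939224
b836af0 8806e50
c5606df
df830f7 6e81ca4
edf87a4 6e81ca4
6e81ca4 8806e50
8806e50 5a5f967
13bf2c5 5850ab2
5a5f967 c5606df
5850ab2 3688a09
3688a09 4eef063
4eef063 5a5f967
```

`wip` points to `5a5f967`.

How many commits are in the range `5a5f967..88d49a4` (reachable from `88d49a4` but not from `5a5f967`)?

9

Reachable from 88d49a4: {12ab501, 13bf2c5, 3688a09, 4eef063, 5850ab2, 5a5f967, 8806e50, 88d49a4, b836af0, b939224, c5606df}.
Reachable from 5a5f967: {5a5f967, c5606df}.
In 88d49a4's history but not 5a5f967's: {12ab501, 13bf2c5, 3688a09, 4eef063, 5850ab2, 8806e50, 88d49a4, b836af0, b939224} — 9 commits.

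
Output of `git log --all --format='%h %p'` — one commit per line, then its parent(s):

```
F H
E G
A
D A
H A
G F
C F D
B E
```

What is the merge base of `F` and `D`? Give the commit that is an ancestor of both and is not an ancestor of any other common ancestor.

A

Ancestors of F: {A, F, H}.
Ancestors of D: {A, D}.
Common ancestors: {A}.
The only common ancestor is A, so it is the merge base.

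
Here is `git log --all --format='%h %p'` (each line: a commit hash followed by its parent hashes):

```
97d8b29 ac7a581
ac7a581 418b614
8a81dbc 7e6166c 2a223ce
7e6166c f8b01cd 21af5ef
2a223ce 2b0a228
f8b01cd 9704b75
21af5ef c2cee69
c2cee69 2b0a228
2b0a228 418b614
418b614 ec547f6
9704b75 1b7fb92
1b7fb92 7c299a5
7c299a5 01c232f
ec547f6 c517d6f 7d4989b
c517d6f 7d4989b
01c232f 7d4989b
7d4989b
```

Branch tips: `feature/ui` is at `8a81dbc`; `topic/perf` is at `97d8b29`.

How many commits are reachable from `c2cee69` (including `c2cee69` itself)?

6

Walking parent pointers from c2cee69: reachable set = {2b0a228, 418b614, 7d4989b, c2cee69, c517d6f, ec547f6}.
That is 6 commits.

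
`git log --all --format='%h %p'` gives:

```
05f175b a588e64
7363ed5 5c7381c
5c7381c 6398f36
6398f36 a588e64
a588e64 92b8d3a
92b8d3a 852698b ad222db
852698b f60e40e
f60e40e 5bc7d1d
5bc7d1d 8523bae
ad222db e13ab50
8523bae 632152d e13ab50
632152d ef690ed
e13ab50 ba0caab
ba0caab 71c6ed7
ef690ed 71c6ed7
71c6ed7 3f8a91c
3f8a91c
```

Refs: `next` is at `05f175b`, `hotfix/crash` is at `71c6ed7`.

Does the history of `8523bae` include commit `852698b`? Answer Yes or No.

Ancestors of 8523bae: {3f8a91c, 632152d, 71c6ed7, 8523bae, ba0caab, e13ab50, ef690ed}.
852698b is not in that set, so it is not an ancestor of 8523bae.

No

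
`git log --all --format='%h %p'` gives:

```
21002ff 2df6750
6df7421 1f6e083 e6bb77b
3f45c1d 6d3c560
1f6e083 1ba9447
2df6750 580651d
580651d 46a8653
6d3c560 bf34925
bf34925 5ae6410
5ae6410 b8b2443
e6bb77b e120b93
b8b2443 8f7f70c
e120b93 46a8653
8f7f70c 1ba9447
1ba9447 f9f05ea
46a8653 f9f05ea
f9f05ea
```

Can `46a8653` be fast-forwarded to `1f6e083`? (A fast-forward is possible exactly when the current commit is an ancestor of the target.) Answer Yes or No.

No

A fast-forward from 46a8653 to 1f6e083 is possible iff 46a8653 is an ancestor of 1f6e083.
Ancestors of 1f6e083: {1ba9447, 1f6e083, f9f05ea}.
46a8653 is not among them, so fast-forward is not possible.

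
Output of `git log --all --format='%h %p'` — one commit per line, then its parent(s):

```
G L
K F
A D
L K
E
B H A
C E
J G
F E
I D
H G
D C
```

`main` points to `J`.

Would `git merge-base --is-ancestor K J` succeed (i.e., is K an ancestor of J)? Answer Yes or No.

Ancestors of J (commits reachable by following parents): {E, F, G, J, K, L}.
K is in that set, so it is an ancestor of J.

Yes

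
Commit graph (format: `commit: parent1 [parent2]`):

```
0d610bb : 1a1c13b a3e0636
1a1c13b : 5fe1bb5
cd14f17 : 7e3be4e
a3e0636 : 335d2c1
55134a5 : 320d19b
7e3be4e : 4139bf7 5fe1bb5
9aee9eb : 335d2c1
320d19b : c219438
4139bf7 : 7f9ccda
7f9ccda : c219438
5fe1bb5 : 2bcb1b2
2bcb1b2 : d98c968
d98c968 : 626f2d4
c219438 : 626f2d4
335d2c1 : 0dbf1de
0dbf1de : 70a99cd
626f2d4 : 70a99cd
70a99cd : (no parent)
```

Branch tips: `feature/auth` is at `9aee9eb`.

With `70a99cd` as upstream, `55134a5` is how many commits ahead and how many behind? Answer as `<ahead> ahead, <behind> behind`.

4 ahead, 0 behind

Reachable from 55134a5: {320d19b, 55134a5, 626f2d4, 70a99cd, c219438}.
Reachable from 70a99cd: {70a99cd}.
Only in 55134a5's history (ahead): {320d19b, 55134a5, 626f2d4, c219438} — 4.
Only in 70a99cd's history (behind): {} — 0.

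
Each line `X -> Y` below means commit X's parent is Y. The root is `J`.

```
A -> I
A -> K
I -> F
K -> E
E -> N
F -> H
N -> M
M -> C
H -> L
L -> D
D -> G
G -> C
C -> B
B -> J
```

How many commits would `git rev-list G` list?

Walking parent pointers from G: reachable set = {B, C, G, J}.
That is 4 commits.

4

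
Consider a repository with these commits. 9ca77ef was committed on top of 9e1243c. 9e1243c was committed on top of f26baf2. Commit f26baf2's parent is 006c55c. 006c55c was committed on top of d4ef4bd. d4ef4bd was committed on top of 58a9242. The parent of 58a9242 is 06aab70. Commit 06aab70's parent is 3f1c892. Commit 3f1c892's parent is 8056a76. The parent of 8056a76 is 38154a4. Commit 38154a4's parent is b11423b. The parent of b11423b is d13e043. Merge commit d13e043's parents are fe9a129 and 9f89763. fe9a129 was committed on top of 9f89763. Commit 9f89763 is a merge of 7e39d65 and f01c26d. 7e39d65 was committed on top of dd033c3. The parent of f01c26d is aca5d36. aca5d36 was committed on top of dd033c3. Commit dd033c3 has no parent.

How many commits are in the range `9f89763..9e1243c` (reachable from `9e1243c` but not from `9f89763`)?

12

Reachable from 9e1243c: {006c55c, 06aab70, 38154a4, 3f1c892, 58a9242, 7e39d65, 8056a76, 9e1243c, 9f89763, aca5d36, b11423b, d13e043, d4ef4bd, dd033c3, f01c26d, f26baf2, fe9a129}.
Reachable from 9f89763: {7e39d65, 9f89763, aca5d36, dd033c3, f01c26d}.
In 9e1243c's history but not 9f89763's: {006c55c, 06aab70, 38154a4, 3f1c892, 58a9242, 8056a76, 9e1243c, b11423b, d13e043, d4ef4bd, f26baf2, fe9a129} — 12 commits.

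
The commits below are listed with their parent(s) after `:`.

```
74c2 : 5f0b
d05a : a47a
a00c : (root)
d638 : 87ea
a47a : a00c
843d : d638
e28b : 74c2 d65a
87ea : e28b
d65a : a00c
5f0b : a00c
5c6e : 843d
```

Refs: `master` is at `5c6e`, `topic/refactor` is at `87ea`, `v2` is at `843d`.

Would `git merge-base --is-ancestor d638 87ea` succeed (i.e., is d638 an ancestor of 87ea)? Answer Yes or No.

Ancestors of 87ea: {5f0b, 74c2, 87ea, a00c, d65a, e28b}.
d638 is not in that set, so it is not an ancestor of 87ea.

No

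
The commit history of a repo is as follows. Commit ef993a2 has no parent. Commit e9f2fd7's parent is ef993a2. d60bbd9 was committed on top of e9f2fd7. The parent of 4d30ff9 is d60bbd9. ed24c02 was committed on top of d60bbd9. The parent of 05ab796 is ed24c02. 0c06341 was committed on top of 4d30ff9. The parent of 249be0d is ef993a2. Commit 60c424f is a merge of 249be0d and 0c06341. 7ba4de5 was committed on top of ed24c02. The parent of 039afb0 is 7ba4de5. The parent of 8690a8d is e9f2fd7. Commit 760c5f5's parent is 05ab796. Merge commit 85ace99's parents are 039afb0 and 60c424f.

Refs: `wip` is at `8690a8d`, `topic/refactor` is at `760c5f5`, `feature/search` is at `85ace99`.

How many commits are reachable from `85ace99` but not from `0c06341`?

Reachable from 85ace99: {039afb0, 0c06341, 249be0d, 4d30ff9, 60c424f, 7ba4de5, 85ace99, d60bbd9, e9f2fd7, ed24c02, ef993a2}.
Reachable from 0c06341: {0c06341, 4d30ff9, d60bbd9, e9f2fd7, ef993a2}.
In 85ace99's history but not 0c06341's: {039afb0, 249be0d, 60c424f, 7ba4de5, 85ace99, ed24c02} — 6 commits.

6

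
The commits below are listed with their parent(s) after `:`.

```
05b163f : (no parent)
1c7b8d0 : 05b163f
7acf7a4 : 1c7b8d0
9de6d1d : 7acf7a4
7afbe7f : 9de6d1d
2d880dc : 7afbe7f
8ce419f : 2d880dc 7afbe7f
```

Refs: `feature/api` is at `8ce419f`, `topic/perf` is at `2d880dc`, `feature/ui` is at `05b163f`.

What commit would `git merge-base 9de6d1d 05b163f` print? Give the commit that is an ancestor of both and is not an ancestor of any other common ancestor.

05b163f

Ancestors of 9de6d1d: {05b163f, 1c7b8d0, 7acf7a4, 9de6d1d}.
Ancestors of 05b163f: {05b163f}.
Common ancestors: {05b163f}.
The only common ancestor is 05b163f, so it is the merge base.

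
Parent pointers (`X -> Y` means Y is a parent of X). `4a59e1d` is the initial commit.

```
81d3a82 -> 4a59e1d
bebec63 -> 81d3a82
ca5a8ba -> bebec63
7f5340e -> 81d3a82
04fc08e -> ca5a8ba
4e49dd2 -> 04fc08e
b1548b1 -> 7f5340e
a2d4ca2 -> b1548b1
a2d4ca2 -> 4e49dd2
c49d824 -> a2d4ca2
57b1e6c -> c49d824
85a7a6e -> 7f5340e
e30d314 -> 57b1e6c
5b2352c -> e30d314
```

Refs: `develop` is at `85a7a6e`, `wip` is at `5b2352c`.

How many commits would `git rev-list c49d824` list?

10

Walking parent pointers from c49d824: reachable set = {04fc08e, 4a59e1d, 4e49dd2, 7f5340e, 81d3a82, a2d4ca2, b1548b1, bebec63, c49d824, ca5a8ba}.
That is 10 commits.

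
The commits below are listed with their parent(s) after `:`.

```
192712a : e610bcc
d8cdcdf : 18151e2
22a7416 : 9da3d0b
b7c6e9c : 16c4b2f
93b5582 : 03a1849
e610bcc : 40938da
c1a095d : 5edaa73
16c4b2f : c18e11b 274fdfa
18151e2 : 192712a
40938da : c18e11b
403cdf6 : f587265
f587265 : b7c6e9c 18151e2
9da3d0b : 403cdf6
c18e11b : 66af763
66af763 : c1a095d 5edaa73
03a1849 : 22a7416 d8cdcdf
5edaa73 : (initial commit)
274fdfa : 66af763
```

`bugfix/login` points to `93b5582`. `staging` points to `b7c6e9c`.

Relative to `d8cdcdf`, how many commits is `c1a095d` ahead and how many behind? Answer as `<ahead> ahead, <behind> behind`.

0 ahead, 7 behind

Reachable from c1a095d: {5edaa73, c1a095d}.
Reachable from d8cdcdf: {18151e2, 192712a, 40938da, 5edaa73, 66af763, c18e11b, c1a095d, d8cdcdf, e610bcc}.
Only in c1a095d's history (ahead): {} — 0.
Only in d8cdcdf's history (behind): {18151e2, 192712a, 40938da, 66af763, c18e11b, d8cdcdf, e610bcc} — 7.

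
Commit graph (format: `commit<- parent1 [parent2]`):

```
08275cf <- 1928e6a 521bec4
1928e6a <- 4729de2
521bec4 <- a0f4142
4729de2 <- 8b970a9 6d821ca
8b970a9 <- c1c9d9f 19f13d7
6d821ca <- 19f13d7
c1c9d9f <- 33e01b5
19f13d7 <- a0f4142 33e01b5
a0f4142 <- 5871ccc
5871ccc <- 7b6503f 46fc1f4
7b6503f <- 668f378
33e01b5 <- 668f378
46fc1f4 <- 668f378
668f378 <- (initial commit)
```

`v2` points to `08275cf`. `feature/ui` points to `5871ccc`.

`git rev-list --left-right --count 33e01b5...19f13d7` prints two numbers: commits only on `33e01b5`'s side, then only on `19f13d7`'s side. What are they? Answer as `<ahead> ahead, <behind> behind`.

Reachable from 33e01b5: {33e01b5, 668f378}.
Reachable from 19f13d7: {19f13d7, 33e01b5, 46fc1f4, 5871ccc, 668f378, 7b6503f, a0f4142}.
Only in 33e01b5's history (ahead): {} — 0.
Only in 19f13d7's history (behind): {19f13d7, 46fc1f4, 5871ccc, 7b6503f, a0f4142} — 5.

0 ahead, 5 behind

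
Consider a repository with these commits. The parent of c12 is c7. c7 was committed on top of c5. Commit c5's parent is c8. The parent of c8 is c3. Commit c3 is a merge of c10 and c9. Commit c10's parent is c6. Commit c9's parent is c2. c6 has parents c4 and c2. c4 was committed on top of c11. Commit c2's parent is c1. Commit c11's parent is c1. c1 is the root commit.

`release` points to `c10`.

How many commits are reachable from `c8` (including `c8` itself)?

Walking parent pointers from c8: reachable set = {c1, c10, c11, c2, c3, c4, c6, c8, c9}.
That is 9 commits.

9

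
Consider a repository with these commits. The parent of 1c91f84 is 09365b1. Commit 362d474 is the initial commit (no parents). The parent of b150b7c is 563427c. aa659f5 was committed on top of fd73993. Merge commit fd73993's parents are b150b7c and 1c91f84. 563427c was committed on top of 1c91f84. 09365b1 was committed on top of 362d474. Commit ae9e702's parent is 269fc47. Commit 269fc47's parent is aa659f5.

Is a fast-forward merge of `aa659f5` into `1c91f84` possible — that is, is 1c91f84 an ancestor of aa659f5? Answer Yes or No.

A fast-forward from 1c91f84 to aa659f5 is possible iff 1c91f84 is an ancestor of aa659f5.
Ancestors of aa659f5: {09365b1, 1c91f84, 362d474, 563427c, aa659f5, b150b7c, fd73993}.
1c91f84 is among them, so fast-forward is possible.

Yes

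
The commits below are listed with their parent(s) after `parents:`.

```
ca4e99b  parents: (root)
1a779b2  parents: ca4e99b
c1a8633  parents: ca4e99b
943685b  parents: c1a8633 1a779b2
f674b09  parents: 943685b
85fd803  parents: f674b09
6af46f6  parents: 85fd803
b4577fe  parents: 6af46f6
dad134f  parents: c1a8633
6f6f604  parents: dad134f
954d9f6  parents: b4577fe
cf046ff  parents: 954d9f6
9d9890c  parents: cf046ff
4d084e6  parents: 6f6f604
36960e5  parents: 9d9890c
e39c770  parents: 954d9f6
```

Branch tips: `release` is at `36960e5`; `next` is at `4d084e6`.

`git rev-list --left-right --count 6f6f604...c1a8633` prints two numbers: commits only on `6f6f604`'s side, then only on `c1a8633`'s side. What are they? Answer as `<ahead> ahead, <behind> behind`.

Reachable from 6f6f604: {6f6f604, c1a8633, ca4e99b, dad134f}.
Reachable from c1a8633: {c1a8633, ca4e99b}.
Only in 6f6f604's history (ahead): {6f6f604, dad134f} — 2.
Only in c1a8633's history (behind): {} — 0.

2 ahead, 0 behind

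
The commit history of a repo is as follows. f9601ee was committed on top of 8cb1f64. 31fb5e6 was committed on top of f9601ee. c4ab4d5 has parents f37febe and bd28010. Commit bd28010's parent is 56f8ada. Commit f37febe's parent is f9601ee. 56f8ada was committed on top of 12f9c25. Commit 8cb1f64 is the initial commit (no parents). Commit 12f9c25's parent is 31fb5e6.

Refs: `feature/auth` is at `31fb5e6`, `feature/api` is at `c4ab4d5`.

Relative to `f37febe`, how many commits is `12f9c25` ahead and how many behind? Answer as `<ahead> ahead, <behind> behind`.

2 ahead, 1 behind

Reachable from 12f9c25: {12f9c25, 31fb5e6, 8cb1f64, f9601ee}.
Reachable from f37febe: {8cb1f64, f37febe, f9601ee}.
Only in 12f9c25's history (ahead): {12f9c25, 31fb5e6} — 2.
Only in f37febe's history (behind): {f37febe} — 1.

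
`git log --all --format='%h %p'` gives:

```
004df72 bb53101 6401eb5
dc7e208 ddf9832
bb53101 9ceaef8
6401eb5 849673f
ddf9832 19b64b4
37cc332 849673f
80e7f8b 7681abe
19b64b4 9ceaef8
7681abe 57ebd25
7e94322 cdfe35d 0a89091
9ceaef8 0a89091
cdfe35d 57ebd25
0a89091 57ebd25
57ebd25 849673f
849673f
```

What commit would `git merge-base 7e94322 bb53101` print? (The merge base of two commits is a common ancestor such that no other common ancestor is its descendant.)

0a89091

Ancestors of 7e94322: {0a89091, 57ebd25, 7e94322, 849673f, cdfe35d}.
Ancestors of bb53101: {0a89091, 57ebd25, 849673f, 9ceaef8, bb53101}.
Common ancestors: {0a89091, 57ebd25, 849673f}.
Among these, 0a89091 is not an ancestor of any other common ancestor — it is the merge base.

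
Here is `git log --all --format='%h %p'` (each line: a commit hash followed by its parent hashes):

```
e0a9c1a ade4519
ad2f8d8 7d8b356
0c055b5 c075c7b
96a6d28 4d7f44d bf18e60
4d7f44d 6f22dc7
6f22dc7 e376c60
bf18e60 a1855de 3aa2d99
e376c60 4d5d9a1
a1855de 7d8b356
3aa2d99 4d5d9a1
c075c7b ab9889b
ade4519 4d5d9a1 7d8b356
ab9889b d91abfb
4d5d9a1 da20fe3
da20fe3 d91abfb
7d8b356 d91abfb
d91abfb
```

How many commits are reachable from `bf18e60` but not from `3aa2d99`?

Reachable from bf18e60: {3aa2d99, 4d5d9a1, 7d8b356, a1855de, bf18e60, d91abfb, da20fe3}.
Reachable from 3aa2d99: {3aa2d99, 4d5d9a1, d91abfb, da20fe3}.
In bf18e60's history but not 3aa2d99's: {7d8b356, a1855de, bf18e60} — 3 commits.

3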